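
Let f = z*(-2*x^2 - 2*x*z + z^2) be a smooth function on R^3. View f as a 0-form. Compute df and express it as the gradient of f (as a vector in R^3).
df = (2*z*(-2*x - z)) dx + (0) dy + (-2*x^2 - 4*x*z + 3*z^2) dz; grad f = (2*z*(-2*x - z), 0, -2*x^2 - 4*x*z + 3*z^2)

For a 0-form f, d f = (∂f/∂x) dx + (∂f/∂y) dy + (∂f/∂z) dz. The components of the vector representation are exactly the entries of grad f in Cartesian coordinates:
  ∂f/∂x = 2*z*(-2*x - z)
  ∂f/∂y = 0
  ∂f/∂z = -2*x^2 - 4*x*z + 3*z^2.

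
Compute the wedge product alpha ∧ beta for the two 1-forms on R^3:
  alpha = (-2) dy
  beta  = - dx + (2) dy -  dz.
alpha ∧ beta = (-2) dx ∧ dy + (2) dy ∧ dz

Distribute the wedge, using dx_i ∧ dx_j = -dx_j ∧ dx_i and dx_i ∧ dx_i = 0. For each pair (i, j) with i < j, the coefficient of dx_i ∧ dx_j in alpha ∧ beta is (alpha_i * beta_j - alpha_j * beta_i). Collecting: alpha ∧ beta = (-2) dx ∧ dy + (2) dy ∧ dz.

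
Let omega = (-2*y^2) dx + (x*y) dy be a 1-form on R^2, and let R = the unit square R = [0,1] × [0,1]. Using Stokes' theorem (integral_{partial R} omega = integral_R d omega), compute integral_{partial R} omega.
integral_(partial R) omega = 5/2

Stokes: integral_partial_R omega = integral_R d omega with d omega = (∂Q/∂x - ∂P/∂y) dx ∧ dy.
  ∂Q/∂x = y
  ∂P/∂y = -4*y
  integrand = ∂Q/∂x - ∂P/∂y = 5*y.
Integrating over R: integral_0^1 integral_0^1 (5*y) dx dy = 5/2.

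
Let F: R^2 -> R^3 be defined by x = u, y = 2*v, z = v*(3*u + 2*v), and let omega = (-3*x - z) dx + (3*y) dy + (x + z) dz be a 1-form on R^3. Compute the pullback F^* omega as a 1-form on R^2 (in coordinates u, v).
F^* omega = (9*u*v^2 - 3*u + 6*v^3 - 2*v^2) du + (9*u^2*v + 3*u^2 + 18*u*v^2 + 4*u*v + 8*v^3 + 12*v) dv

Using F^*(f dg) = (f ∘ F) d(g ∘ F), substitute each coordinate x_i by F_i(u, v) in f_i, and replace dx_i by d F_i = (∂F_i/∂u) du + (∂F_i/∂v) dv.
  For the x component: f_1(F) = -3*u*v - 3*u - 2*v^2; d F_1 = (1) du + (0) dv
  For the y component: f_2(F) = 6*v; d F_2 = (0) du + (2) dv
  For the z component: f_3(F) = 3*u*v + u + 2*v^2; d F_3 = (3*v) du + (3*u + 4*v) dv
Combining and collecting du, dv coefficients:
  coeff of du: 9*u*v^2 - 3*u + 6*v^3 - 2*v^2
  coeff of dv: 9*u^2*v + 3*u^2 + 18*u*v^2 + 4*u*v + 8*v^3 + 12*v
F^* omega = (9*u*v^2 - 3*u + 6*v^3 - 2*v^2) du + (9*u^2*v + 3*u^2 + 18*u*v^2 + 4*u*v + 8*v^3 + 12*v) dv.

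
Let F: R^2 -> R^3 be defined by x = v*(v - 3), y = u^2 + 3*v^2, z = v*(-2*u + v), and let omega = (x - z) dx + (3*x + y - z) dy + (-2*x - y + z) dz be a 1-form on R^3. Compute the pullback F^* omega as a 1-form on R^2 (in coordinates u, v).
F^* omega = (2*u^3 + 6*u^2*v + 14*u*v^2 - 18*u*v + 8*v^3 - 12*v^2) du + (2*u^3 + 8*u^2*v + 20*u*v^2 - 18*u*v + 22*v^3 - 48*v^2 + 9*v) dv

Using F^*(f dg) = (f ∘ F) d(g ∘ F), substitute each coordinate x_i by F_i(u, v) in f_i, and replace dx_i by d F_i = (∂F_i/∂u) du + (∂F_i/∂v) dv.
  For the x component: f_1(F) = v*(2*u - 3); d F_1 = (0) du + (2*v - 3) dv
  For the y component: f_2(F) = u^2 + 2*u*v + 5*v^2 - 9*v; d F_2 = (2*u) du + (6*v) dv
  For the z component: f_3(F) = -u^2 - 2*u*v - 4*v^2 + 6*v; d F_3 = (-2*v) du + (-2*u + 2*v) dv
Combining and collecting du, dv coefficients:
  coeff of du: 2*u^3 + 6*u^2*v + 14*u*v^2 - 18*u*v + 8*v^3 - 12*v^2
  coeff of dv: 2*u^3 + 8*u^2*v + 20*u*v^2 - 18*u*v + 22*v^3 - 48*v^2 + 9*v
F^* omega = (2*u^3 + 6*u^2*v + 14*u*v^2 - 18*u*v + 8*v^3 - 12*v^2) du + (2*u^3 + 8*u^2*v + 20*u*v^2 - 18*u*v + 22*v^3 - 48*v^2 + 9*v) dv.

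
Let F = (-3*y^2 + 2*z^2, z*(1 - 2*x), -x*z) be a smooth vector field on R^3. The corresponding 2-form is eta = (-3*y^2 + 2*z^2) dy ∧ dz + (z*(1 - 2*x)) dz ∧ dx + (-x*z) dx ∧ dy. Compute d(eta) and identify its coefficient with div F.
d(eta) = (-x) dx ∧ dy ∧ dz; div F = -x

For a 2-form in R^3 of the form above, applying d gives a 3-form with coefficient ∂P/∂x + ∂Q/∂y + ∂R/∂z:
  ∂P/∂x = 0
  ∂Q/∂y = 0
  ∂R/∂z = -x
Sum = -x, which is exactly div F.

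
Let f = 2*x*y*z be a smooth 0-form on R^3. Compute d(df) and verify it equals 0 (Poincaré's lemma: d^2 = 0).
d(df) = 0

Step 1: df = sum_i (∂f/∂x_i) dx_i = (2*y*z) dx + (2*x*z) dy + (2*x*y) dz.
Step 2: Apply d again. Using the 1-form formula, the coefficient of dx ∧ dy in d(df) is ∂^2 f/∂x ∂y - ∂^2 f/∂y ∂x = (2*z) - (2*z) = 0 (equality of mixed partials for smooth f).
Similarly for dx ∧ dz and dy ∧ dz — all coefficients vanish. So d(df) = 0.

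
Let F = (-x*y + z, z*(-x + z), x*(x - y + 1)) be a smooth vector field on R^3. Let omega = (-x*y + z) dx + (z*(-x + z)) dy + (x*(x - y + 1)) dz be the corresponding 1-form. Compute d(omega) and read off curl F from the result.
d(omega) = (-2*z) dy ∧ dz + (-2*x + y) dz ∧ dx + (x - z) dx ∧ dy; curl F = (-2*z, -2*x + y, x - z)

d omega = sum_{i<j} (∂f_j/∂x_i - ∂f_i/∂x_j) dx_i ∧ dx_j. Under the identification (dy ∧ dz, dz ∧ dx, dx ∧ dy) ↔ (e_x, e_y, e_z), the coefficients are exactly the components of curl F. Compute:
  ∂R/∂y - ∂Q/∂z = (-x) - (-x + 2*z) = -2*z
  ∂P/∂z - ∂R/∂x = (1) - (2*x - y + 1) = -2*x + y
  ∂Q/∂x - ∂P/∂y = (-z) - (-x) = x - z.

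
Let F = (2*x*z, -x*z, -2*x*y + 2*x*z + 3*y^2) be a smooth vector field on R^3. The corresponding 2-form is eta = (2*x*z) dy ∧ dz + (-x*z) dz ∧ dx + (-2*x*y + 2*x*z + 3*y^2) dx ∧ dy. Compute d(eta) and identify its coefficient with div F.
d(eta) = (2*x + 2*z) dx ∧ dy ∧ dz; div F = 2*x + 2*z

For a 2-form in R^3 of the form above, applying d gives a 3-form with coefficient ∂P/∂x + ∂Q/∂y + ∂R/∂z:
  ∂P/∂x = 2*z
  ∂Q/∂y = 0
  ∂R/∂z = 2*x
Sum = 2*x + 2*z, which is exactly div F.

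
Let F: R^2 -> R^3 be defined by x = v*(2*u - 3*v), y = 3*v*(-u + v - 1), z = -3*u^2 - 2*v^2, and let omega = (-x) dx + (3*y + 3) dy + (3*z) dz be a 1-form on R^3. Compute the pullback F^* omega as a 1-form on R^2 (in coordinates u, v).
F^* omega = (54*u^3 + 59*u*v^2 - 21*v^3 + 27*v^2 - 9*v) du + (59*u^2*v - 63*u*v^2 + 54*u*v - 9*u + 60*v^3 - 81*v^2 + 45*v - 9) dv

Using F^*(f dg) = (f ∘ F) d(g ∘ F), substitute each coordinate x_i by F_i(u, v) in f_i, and replace dx_i by d F_i = (∂F_i/∂u) du + (∂F_i/∂v) dv.
  For the x component: f_1(F) = v*(-2*u + 3*v); d F_1 = (2*v) du + (2*u - 6*v) dv
  For the y component: f_2(F) = -9*u*v + 9*v^2 - 9*v + 3; d F_2 = (-3*v) du + (-3*u + 6*v - 3) dv
  For the z component: f_3(F) = -9*u^2 - 6*v^2; d F_3 = (-6*u) du + (-4*v) dv
Combining and collecting du, dv coefficients:
  coeff of du: 54*u^3 + 59*u*v^2 - 21*v^3 + 27*v^2 - 9*v
  coeff of dv: 59*u^2*v - 63*u*v^2 + 54*u*v - 9*u + 60*v^3 - 81*v^2 + 45*v - 9
F^* omega = (54*u^3 + 59*u*v^2 - 21*v^3 + 27*v^2 - 9*v) du + (59*u^2*v - 63*u*v^2 + 54*u*v - 9*u + 60*v^3 - 81*v^2 + 45*v - 9) dv.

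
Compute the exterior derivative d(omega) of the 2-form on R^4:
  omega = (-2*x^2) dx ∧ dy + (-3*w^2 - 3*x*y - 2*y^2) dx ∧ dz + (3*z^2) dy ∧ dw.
d(omega) = (3*x + 4*y) dx ∧ dy ∧ dz + (-6*w) dx ∧ dz ∧ dw + (-6*z) dy ∧ dz ∧ dw

For a 2-form omega = sum_{i<j} g_{ij} dx_i ∧ dx_j, the exterior derivative is
  d(omega) = sum_{i<j} d(g_{ij}) ∧ dx_i ∧ dx_j = sum_{i<j, k} (∂g_{ij}/∂x_k) dx_k ∧ dx_i ∧ dx_j.
Expand each term, using dx_k ∧ dx_i ∧ dx_j = sgn(permutation) dx_{(a)} ∧ dx_{(b)} ∧ dx_{(c)} with (a < b < c) sorted:
  d(-3*w^2 - 3*x*y - 2*y^2) includes (∂/∂y)(-3*w^2 - 3*x*y - 2*y^2) dy = (-3*x - 4*y) dy, which multiplied by dx ∧ dz gives (3*x + 4*y) dx ∧ dy ∧ dz
  d(-3*w^2 - 3*x*y - 2*y^2) includes (∂/∂w)(-3*w^2 - 3*x*y - 2*y^2) dw = (-6*w) dw, which multiplied by dx ∧ dz gives (-6*w) dx ∧ dz ∧ dw
  d(3*z^2) includes (∂/∂z)(3*z^2) dz = (6*z) dz, which multiplied by dy ∧ dw gives (-6*z) dy ∧ dz ∧ dw
Collecting like 3-forms: d(omega) = (3*x + 4*y) dx ∧ dy ∧ dz + (-6*w) dx ∧ dz ∧ dw + (-6*z) dy ∧ dz ∧ dw.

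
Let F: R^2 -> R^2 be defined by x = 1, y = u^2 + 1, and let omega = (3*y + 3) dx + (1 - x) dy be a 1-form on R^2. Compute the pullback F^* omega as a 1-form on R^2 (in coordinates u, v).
F^* omega = 0

Using F^*(f dg) = (f ∘ F) d(g ∘ F), substitute each coordinate x_i by F_i(u, v) in f_i, and replace dx_i by d F_i = (∂F_i/∂u) du + (∂F_i/∂v) dv.
  For the x component: f_1(F) = 3*u^2 + 6; d F_1 = (0) du + (0) dv
  For the y component: f_2(F) = 0; d F_2 = (2*u) du + (0) dv
Combining and collecting du, dv coefficients:
  coeff of du: 0
  coeff of dv: 0
F^* omega = 0.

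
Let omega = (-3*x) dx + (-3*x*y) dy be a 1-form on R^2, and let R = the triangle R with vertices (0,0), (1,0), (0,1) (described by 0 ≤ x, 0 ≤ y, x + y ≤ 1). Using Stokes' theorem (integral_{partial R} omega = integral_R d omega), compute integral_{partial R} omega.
integral_(partial R) omega = -1/2

Stokes: integral_partial_R omega = integral_R d omega with d omega = (∂Q/∂x - ∂P/∂y) dx ∧ dy.
  ∂Q/∂x = -3*y
  ∂P/∂y = 0
  integrand = ∂Q/∂x - ∂P/∂y = -3*y.
Integrating over R: integral_0^1 integral_0^{1-x} (-3*y) dy dx = -1/2.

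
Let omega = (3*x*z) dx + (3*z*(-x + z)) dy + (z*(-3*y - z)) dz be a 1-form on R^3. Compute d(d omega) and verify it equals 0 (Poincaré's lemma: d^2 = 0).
d(d omega) = 0

Step 1: d omega = sum_{i<j} (∂f_j/∂x_i - ∂f_i/∂x_j) dx_i ∧ dx_j:
  coeff of dx ∧ dy: -3*z
  coeff of dx ∧ dz: -3*x
  coeff of dy ∧ dz: 3*x - 9*z
Step 2: Apply d again to each 2-form coefficient. The only possible 3-form in R^3 is dx ∧ dy ∧ dz, with coefficient
  ∂(coeff of dy∧dz)/∂x - ∂(coeff of dx∧dz)/∂y + ∂(coeff of dx∧dy)/∂z
  = ∂/∂x (3*x - 9*z) - ∂/∂y (-3*x) + ∂/∂z (-3*z).
Each of these terms simplifies to sums of mixed partials that cancel in pairs. The result is 0 (by equality of mixed partials for smooth functions — Schwarz / Clairaut).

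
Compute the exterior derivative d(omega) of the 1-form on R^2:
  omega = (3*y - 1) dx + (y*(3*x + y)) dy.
d(omega) = (3*y - 3) dx ∧ dy

For a 1-form omega = sum_i f_i dx_i, the exterior derivative is
  d(omega) = sum_{i < j} (∂f_j/∂x_i - ∂f_i/∂x_j) dx_i ∧ dx_j.
  coefficient of dx ∧ dy: ∂f_2/∂x - ∂f_1/∂y = ∂(y*(3*x + y))/∂x - ∂(3*y - 1)/∂y = 3*y - 3
Assembling: d(omega) = (3*y - 3) dx ∧ dy.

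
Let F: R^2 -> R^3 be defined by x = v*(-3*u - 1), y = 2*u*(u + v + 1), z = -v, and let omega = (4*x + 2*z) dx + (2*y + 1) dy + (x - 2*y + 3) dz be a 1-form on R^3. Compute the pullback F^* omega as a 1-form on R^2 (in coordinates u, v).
F^* omega = (16*u^3 + 24*u^2*v + 24*u^2 + 44*u*v^2 + 16*u*v + 12*u + 18*v^2 + 2*v + 2) du + (8*u^3 + 44*u^2*v + 12*u^2 + 37*u*v + 6*u + 7*v - 3) dv

Using F^*(f dg) = (f ∘ F) d(g ∘ F), substitute each coordinate x_i by F_i(u, v) in f_i, and replace dx_i by d F_i = (∂F_i/∂u) du + (∂F_i/∂v) dv.
  For the x component: f_1(F) = 6*v*(-2*u - 1); d F_1 = (-3*v) du + (-3*u - 1) dv
  For the y component: f_2(F) = 4*u^2 + 4*u*v + 4*u + 1; d F_2 = (4*u + 2*v + 2) du + (2*u) dv
  For the z component: f_3(F) = -4*u^2 - 7*u*v - 4*u - v + 3; d F_3 = (0) du + (-1) dv
Combining and collecting du, dv coefficients:
  coeff of du: 16*u^3 + 24*u^2*v + 24*u^2 + 44*u*v^2 + 16*u*v + 12*u + 18*v^2 + 2*v + 2
  coeff of dv: 8*u^3 + 44*u^2*v + 12*u^2 + 37*u*v + 6*u + 7*v - 3
F^* omega = (16*u^3 + 24*u^2*v + 24*u^2 + 44*u*v^2 + 16*u*v + 12*u + 18*v^2 + 2*v + 2) du + (8*u^3 + 44*u^2*v + 12*u^2 + 37*u*v + 6*u + 7*v - 3) dv.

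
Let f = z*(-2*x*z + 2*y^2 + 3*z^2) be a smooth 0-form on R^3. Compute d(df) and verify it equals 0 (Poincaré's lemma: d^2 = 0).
d(df) = 0

Step 1: df = sum_i (∂f/∂x_i) dx_i = (-2*z^2) dx + (4*y*z) dy + (-4*x*z + 2*y^2 + 9*z^2) dz.
Step 2: Apply d again. Using the 1-form formula, the coefficient of dx ∧ dy in d(df) is ∂^2 f/∂x ∂y - ∂^2 f/∂y ∂x = (0) - (0) = 0 (equality of mixed partials for smooth f).
Similarly for dx ∧ dz and dy ∧ dz — all coefficients vanish. So d(df) = 0.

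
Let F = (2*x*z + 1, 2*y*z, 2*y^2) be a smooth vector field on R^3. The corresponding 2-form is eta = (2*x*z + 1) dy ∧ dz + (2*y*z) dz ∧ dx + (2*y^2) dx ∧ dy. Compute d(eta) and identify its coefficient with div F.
d(eta) = (4*z) dx ∧ dy ∧ dz; div F = 4*z

For a 2-form in R^3 of the form above, applying d gives a 3-form with coefficient ∂P/∂x + ∂Q/∂y + ∂R/∂z:
  ∂P/∂x = 2*z
  ∂Q/∂y = 2*z
  ∂R/∂z = 0
Sum = 4*z, which is exactly div F.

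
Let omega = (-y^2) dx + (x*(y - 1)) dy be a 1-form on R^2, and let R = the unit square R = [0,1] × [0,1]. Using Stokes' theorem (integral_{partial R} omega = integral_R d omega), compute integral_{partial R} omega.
integral_(partial R) omega = 1/2

Stokes: integral_partial_R omega = integral_R d omega with d omega = (∂Q/∂x - ∂P/∂y) dx ∧ dy.
  ∂Q/∂x = y - 1
  ∂P/∂y = -2*y
  integrand = ∂Q/∂x - ∂P/∂y = 3*y - 1.
Integrating over R: integral_0^1 integral_0^1 (3*y - 1) dx dy = 1/2.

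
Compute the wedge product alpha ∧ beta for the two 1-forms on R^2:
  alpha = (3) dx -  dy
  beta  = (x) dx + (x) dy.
alpha ∧ beta = (4*x) dx ∧ dy

Distribute the wedge, using dx_i ∧ dx_j = -dx_j ∧ dx_i and dx_i ∧ dx_i = 0. For each pair (i, j) with i < j, the coefficient of dx_i ∧ dx_j in alpha ∧ beta is (alpha_i * beta_j - alpha_j * beta_i). Collecting: alpha ∧ beta = (4*x) dx ∧ dy.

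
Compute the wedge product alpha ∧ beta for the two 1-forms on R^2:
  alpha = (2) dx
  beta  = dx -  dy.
alpha ∧ beta = (-2) dx ∧ dy

Distribute the wedge, using dx_i ∧ dx_j = -dx_j ∧ dx_i and dx_i ∧ dx_i = 0. For each pair (i, j) with i < j, the coefficient of dx_i ∧ dx_j in alpha ∧ beta is (alpha_i * beta_j - alpha_j * beta_i). Collecting: alpha ∧ beta = (-2) dx ∧ dy.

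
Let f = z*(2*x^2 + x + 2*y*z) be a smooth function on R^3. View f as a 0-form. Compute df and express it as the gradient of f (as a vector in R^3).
df = (z*(4*x + 1)) dx + (2*z^2) dy + (2*x^2 + x + 4*y*z) dz; grad f = (z*(4*x + 1), 2*z^2, 2*x^2 + x + 4*y*z)

For a 0-form f, d f = (∂f/∂x) dx + (∂f/∂y) dy + (∂f/∂z) dz. The components of the vector representation are exactly the entries of grad f in Cartesian coordinates:
  ∂f/∂x = z*(4*x + 1)
  ∂f/∂y = 2*z^2
  ∂f/∂z = 2*x^2 + x + 4*y*z.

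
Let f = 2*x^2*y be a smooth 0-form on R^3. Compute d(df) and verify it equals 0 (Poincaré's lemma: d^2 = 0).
d(df) = 0

Step 1: df = sum_i (∂f/∂x_i) dx_i = (4*x*y) dx + (2*x^2) dy + (0) dz.
Step 2: Apply d again. Using the 1-form formula, the coefficient of dx ∧ dy in d(df) is ∂^2 f/∂x ∂y - ∂^2 f/∂y ∂x = (4*x) - (4*x) = 0 (equality of mixed partials for smooth f).
Similarly for dx ∧ dz and dy ∧ dz — all coefficients vanish. So d(df) = 0.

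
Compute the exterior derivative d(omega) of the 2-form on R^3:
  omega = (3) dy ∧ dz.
d(omega) = 0

For a 2-form omega = sum_{i<j} g_{ij} dx_i ∧ dx_j, the exterior derivative is
  d(omega) = sum_{i<j} d(g_{ij}) ∧ dx_i ∧ dx_j = sum_{i<j, k} (∂g_{ij}/∂x_k) dx_k ∧ dx_i ∧ dx_j.
Expand each term, using dx_k ∧ dx_i ∧ dx_j = sgn(permutation) dx_{(a)} ∧ dx_{(b)} ∧ dx_{(c)} with (a < b < c) sorted:

Collecting like 3-forms: d(omega) = 0.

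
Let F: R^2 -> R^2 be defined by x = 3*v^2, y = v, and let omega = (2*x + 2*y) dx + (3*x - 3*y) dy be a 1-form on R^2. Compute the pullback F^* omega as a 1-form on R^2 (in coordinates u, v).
F^* omega = (3*v*(12*v^2 + 7*v - 1)) dv

Using F^*(f dg) = (f ∘ F) d(g ∘ F), substitute each coordinate x_i by F_i(u, v) in f_i, and replace dx_i by d F_i = (∂F_i/∂u) du + (∂F_i/∂v) dv.
  For the x component: f_1(F) = 2*v*(3*v + 1); d F_1 = (0) du + (6*v) dv
  For the y component: f_2(F) = 3*v*(3*v - 1); d F_2 = (0) du + (1) dv
Combining and collecting du, dv coefficients:
  coeff of du: 0
  coeff of dv: 3*v*(12*v^2 + 7*v - 1)
F^* omega = (3*v*(12*v^2 + 7*v - 1)) dv.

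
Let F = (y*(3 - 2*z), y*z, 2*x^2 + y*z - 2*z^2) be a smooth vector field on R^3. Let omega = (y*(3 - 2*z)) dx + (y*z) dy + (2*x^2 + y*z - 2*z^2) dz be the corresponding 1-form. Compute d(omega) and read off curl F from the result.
d(omega) = (-y + z) dy ∧ dz + (-4*x - 2*y) dz ∧ dx + (2*z - 3) dx ∧ dy; curl F = (-y + z, -4*x - 2*y, 2*z - 3)

d omega = sum_{i<j} (∂f_j/∂x_i - ∂f_i/∂x_j) dx_i ∧ dx_j. Under the identification (dy ∧ dz, dz ∧ dx, dx ∧ dy) ↔ (e_x, e_y, e_z), the coefficients are exactly the components of curl F. Compute:
  ∂R/∂y - ∂Q/∂z = (z) - (y) = -y + z
  ∂P/∂z - ∂R/∂x = (-2*y) - (4*x) = -4*x - 2*y
  ∂Q/∂x - ∂P/∂y = (0) - (3 - 2*z) = 2*z - 3.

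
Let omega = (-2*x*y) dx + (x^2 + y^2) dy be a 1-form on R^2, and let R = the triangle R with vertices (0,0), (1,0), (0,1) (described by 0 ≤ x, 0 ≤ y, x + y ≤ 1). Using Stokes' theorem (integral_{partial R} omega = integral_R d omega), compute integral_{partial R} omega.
integral_(partial R) omega = 2/3

Stokes: integral_partial_R omega = integral_R d omega with d omega = (∂Q/∂x - ∂P/∂y) dx ∧ dy.
  ∂Q/∂x = 2*x
  ∂P/∂y = -2*x
  integrand = ∂Q/∂x - ∂P/∂y = 4*x.
Integrating over R: integral_0^1 integral_0^{1-x} (4*x) dy dx = 2/3.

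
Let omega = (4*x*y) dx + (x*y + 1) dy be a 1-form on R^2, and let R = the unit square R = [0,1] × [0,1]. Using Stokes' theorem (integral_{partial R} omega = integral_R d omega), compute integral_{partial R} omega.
integral_(partial R) omega = -3/2

Stokes: integral_partial_R omega = integral_R d omega with d omega = (∂Q/∂x - ∂P/∂y) dx ∧ dy.
  ∂Q/∂x = y
  ∂P/∂y = 4*x
  integrand = ∂Q/∂x - ∂P/∂y = -4*x + y.
Integrating over R: integral_0^1 integral_0^1 (-4*x + y) dx dy = -3/2.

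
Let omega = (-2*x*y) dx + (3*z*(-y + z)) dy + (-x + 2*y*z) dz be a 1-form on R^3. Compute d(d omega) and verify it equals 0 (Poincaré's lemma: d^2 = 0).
d(d omega) = 0

Step 1: d omega = sum_{i<j} (∂f_j/∂x_i - ∂f_i/∂x_j) dx_i ∧ dx_j:
  coeff of dx ∧ dy: 2*x
  coeff of dx ∧ dz: -1
  coeff of dy ∧ dz: 3*y - 4*z
Step 2: Apply d again to each 2-form coefficient. The only possible 3-form in R^3 is dx ∧ dy ∧ dz, with coefficient
  ∂(coeff of dy∧dz)/∂x - ∂(coeff of dx∧dz)/∂y + ∂(coeff of dx∧dy)/∂z
  = ∂/∂x (3*y - 4*z) - ∂/∂y (-1) + ∂/∂z (2*x).
Each of these terms simplifies to sums of mixed partials that cancel in pairs. The result is 0 (by equality of mixed partials for smooth functions — Schwarz / Clairaut).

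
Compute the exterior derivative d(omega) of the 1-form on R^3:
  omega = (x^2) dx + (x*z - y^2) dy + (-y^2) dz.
d(omega) = (z) dx ∧ dy + (-x - 2*y) dy ∧ dz

For a 1-form omega = sum_i f_i dx_i, the exterior derivative is
  d(omega) = sum_{i < j} (∂f_j/∂x_i - ∂f_i/∂x_j) dx_i ∧ dx_j.
  coefficient of dx ∧ dy: ∂f_2/∂x - ∂f_1/∂y = ∂(x*z - y^2)/∂x - ∂(x^2)/∂y = z
  coefficient of dy ∧ dz: ∂f_3/∂y - ∂f_2/∂z = ∂(-y^2)/∂y - ∂(x*z - y^2)/∂z = -x - 2*y
Assembling: d(omega) = (z) dx ∧ dy + (-x - 2*y) dy ∧ dz.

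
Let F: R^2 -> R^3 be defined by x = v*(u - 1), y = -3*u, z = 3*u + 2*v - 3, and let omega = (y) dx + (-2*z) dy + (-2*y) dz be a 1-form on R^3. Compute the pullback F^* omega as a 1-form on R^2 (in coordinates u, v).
F^* omega = (-3*u*v + 36*u + 12*v - 18) du + (3*u*(5 - u)) dv

Using F^*(f dg) = (f ∘ F) d(g ∘ F), substitute each coordinate x_i by F_i(u, v) in f_i, and replace dx_i by d F_i = (∂F_i/∂u) du + (∂F_i/∂v) dv.
  For the x component: f_1(F) = -3*u; d F_1 = (v) du + (u - 1) dv
  For the y component: f_2(F) = -6*u - 4*v + 6; d F_2 = (-3) du + (0) dv
  For the z component: f_3(F) = 6*u; d F_3 = (3) du + (2) dv
Combining and collecting du, dv coefficients:
  coeff of du: -3*u*v + 36*u + 12*v - 18
  coeff of dv: 3*u*(5 - u)
F^* omega = (-3*u*v + 36*u + 12*v - 18) du + (3*u*(5 - u)) dv.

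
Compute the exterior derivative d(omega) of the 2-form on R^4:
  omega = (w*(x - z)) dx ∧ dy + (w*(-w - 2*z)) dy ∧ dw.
d(omega) = (-w) dx ∧ dy ∧ dz + (x - z) dx ∧ dy ∧ dw + (2*w) dy ∧ dz ∧ dw

For a 2-form omega = sum_{i<j} g_{ij} dx_i ∧ dx_j, the exterior derivative is
  d(omega) = sum_{i<j} d(g_{ij}) ∧ dx_i ∧ dx_j = sum_{i<j, k} (∂g_{ij}/∂x_k) dx_k ∧ dx_i ∧ dx_j.
Expand each term, using dx_k ∧ dx_i ∧ dx_j = sgn(permutation) dx_{(a)} ∧ dx_{(b)} ∧ dx_{(c)} with (a < b < c) sorted:
  d(w*(x - z)) includes (∂/∂z)(w*(x - z)) dz = (-w) dz, which multiplied by dx ∧ dy gives (-w) dx ∧ dy ∧ dz
  d(w*(x - z)) includes (∂/∂w)(w*(x - z)) dw = (x - z) dw, which multiplied by dx ∧ dy gives (x - z) dx ∧ dy ∧ dw
  d(w*(-w - 2*z)) includes (∂/∂z)(w*(-w - 2*z)) dz = (-2*w) dz, which multiplied by dy ∧ dw gives (2*w) dy ∧ dz ∧ dw
Collecting like 3-forms: d(omega) = (-w) dx ∧ dy ∧ dz + (x - z) dx ∧ dy ∧ dw + (2*w) dy ∧ dz ∧ dw.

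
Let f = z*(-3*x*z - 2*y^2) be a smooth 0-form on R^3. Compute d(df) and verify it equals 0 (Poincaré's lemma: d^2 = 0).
d(df) = 0

Step 1: df = sum_i (∂f/∂x_i) dx_i = (-3*z^2) dx + (-4*y*z) dy + (-6*x*z - 2*y^2) dz.
Step 2: Apply d again. Using the 1-form formula, the coefficient of dx ∧ dy in d(df) is ∂^2 f/∂x ∂y - ∂^2 f/∂y ∂x = (0) - (0) = 0 (equality of mixed partials for smooth f).
Similarly for dx ∧ dz and dy ∧ dz — all coefficients vanish. So d(df) = 0.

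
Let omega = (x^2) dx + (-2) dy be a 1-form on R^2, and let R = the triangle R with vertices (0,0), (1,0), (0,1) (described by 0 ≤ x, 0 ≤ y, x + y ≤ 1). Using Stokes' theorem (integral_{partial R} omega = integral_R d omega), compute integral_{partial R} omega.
integral_(partial R) omega = 0

Stokes: integral_partial_R omega = integral_R d omega with d omega = (∂Q/∂x - ∂P/∂y) dx ∧ dy.
  ∂Q/∂x = 0
  ∂P/∂y = 0
  integrand = ∂Q/∂x - ∂P/∂y = 0.
Integrating over R: integral_0^1 integral_0^{1-x} (0) dy dx = 0.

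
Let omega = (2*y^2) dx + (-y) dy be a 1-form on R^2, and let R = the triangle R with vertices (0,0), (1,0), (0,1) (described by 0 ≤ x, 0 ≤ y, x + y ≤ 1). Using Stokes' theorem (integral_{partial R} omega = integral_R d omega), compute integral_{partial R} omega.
integral_(partial R) omega = -2/3

Stokes: integral_partial_R omega = integral_R d omega with d omega = (∂Q/∂x - ∂P/∂y) dx ∧ dy.
  ∂Q/∂x = 0
  ∂P/∂y = 4*y
  integrand = ∂Q/∂x - ∂P/∂y = -4*y.
Integrating over R: integral_0^1 integral_0^{1-x} (-4*y) dy dx = -2/3.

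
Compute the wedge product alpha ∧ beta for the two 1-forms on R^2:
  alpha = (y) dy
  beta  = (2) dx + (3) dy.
alpha ∧ beta = (-2*y) dx ∧ dy

Distribute the wedge, using dx_i ∧ dx_j = -dx_j ∧ dx_i and dx_i ∧ dx_i = 0. For each pair (i, j) with i < j, the coefficient of dx_i ∧ dx_j in alpha ∧ beta is (alpha_i * beta_j - alpha_j * beta_i). Collecting: alpha ∧ beta = (-2*y) dx ∧ dy.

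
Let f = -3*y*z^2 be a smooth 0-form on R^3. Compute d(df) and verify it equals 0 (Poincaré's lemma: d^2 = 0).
d(df) = 0

Step 1: df = sum_i (∂f/∂x_i) dx_i = (0) dx + (-3*z^2) dy + (-6*y*z) dz.
Step 2: Apply d again. Using the 1-form formula, the coefficient of dx ∧ dy in d(df) is ∂^2 f/∂x ∂y - ∂^2 f/∂y ∂x = (0) - (0) = 0 (equality of mixed partials for smooth f).
Similarly for dx ∧ dz and dy ∧ dz — all coefficients vanish. So d(df) = 0.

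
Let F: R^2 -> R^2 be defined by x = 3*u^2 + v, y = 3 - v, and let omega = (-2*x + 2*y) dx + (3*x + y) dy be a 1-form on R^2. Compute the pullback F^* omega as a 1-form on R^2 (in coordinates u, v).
F^* omega = (12*u*(-3*u^2 - 2*v + 3)) du + (-15*u^2 - 6*v + 3) dv

Using F^*(f dg) = (f ∘ F) d(g ∘ F), substitute each coordinate x_i by F_i(u, v) in f_i, and replace dx_i by d F_i = (∂F_i/∂u) du + (∂F_i/∂v) dv.
  For the x component: f_1(F) = -6*u^2 - 4*v + 6; d F_1 = (6*u) du + (1) dv
  For the y component: f_2(F) = 9*u^2 + 2*v + 3; d F_2 = (0) du + (-1) dv
Combining and collecting du, dv coefficients:
  coeff of du: 12*u*(-3*u^2 - 2*v + 3)
  coeff of dv: -15*u^2 - 6*v + 3
F^* omega = (12*u*(-3*u^2 - 2*v + 3)) du + (-15*u^2 - 6*v + 3) dv.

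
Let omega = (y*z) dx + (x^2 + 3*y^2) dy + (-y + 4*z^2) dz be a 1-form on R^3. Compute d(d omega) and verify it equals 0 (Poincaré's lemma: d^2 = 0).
d(d omega) = 0

Step 1: d omega = sum_{i<j} (∂f_j/∂x_i - ∂f_i/∂x_j) dx_i ∧ dx_j:
  coeff of dx ∧ dy: 2*x - z
  coeff of dx ∧ dz: -y
  coeff of dy ∧ dz: -1
Step 2: Apply d again to each 2-form coefficient. The only possible 3-form in R^3 is dx ∧ dy ∧ dz, with coefficient
  ∂(coeff of dy∧dz)/∂x - ∂(coeff of dx∧dz)/∂y + ∂(coeff of dx∧dy)/∂z
  = ∂/∂x (-1) - ∂/∂y (-y) + ∂/∂z (2*x - z).
Each of these terms simplifies to sums of mixed partials that cancel in pairs. The result is 0 (by equality of mixed partials for smooth functions — Schwarz / Clairaut).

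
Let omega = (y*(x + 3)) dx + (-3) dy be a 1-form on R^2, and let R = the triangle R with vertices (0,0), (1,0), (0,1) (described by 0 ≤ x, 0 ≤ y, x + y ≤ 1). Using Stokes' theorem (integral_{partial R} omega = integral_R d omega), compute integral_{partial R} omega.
integral_(partial R) omega = -5/3

Stokes: integral_partial_R omega = integral_R d omega with d omega = (∂Q/∂x - ∂P/∂y) dx ∧ dy.
  ∂Q/∂x = 0
  ∂P/∂y = x + 3
  integrand = ∂Q/∂x - ∂P/∂y = -x - 3.
Integrating over R: integral_0^1 integral_0^{1-x} (-x - 3) dy dx = -5/3.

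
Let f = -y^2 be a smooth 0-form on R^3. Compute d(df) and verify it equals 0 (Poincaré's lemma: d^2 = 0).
d(df) = 0

Step 1: df = sum_i (∂f/∂x_i) dx_i = (0) dx + (-2*y) dy + (0) dz.
Step 2: Apply d again. Using the 1-form formula, the coefficient of dx ∧ dy in d(df) is ∂^2 f/∂x ∂y - ∂^2 f/∂y ∂x = (0) - (0) = 0 (equality of mixed partials for smooth f).
Similarly for dx ∧ dz and dy ∧ dz — all coefficients vanish. So d(df) = 0.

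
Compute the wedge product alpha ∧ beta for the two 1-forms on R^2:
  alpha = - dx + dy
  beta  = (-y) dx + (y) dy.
alpha ∧ beta = 0

Distribute the wedge, using dx_i ∧ dx_j = -dx_j ∧ dx_i and dx_i ∧ dx_i = 0. For each pair (i, j) with i < j, the coefficient of dx_i ∧ dx_j in alpha ∧ beta is (alpha_i * beta_j - alpha_j * beta_i). Collecting: alpha ∧ beta = 0.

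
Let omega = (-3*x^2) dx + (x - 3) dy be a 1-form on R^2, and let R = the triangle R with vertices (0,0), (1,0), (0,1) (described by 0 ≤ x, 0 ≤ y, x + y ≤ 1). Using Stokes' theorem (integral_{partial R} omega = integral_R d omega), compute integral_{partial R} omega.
integral_(partial R) omega = 1/2

Stokes: integral_partial_R omega = integral_R d omega with d omega = (∂Q/∂x - ∂P/∂y) dx ∧ dy.
  ∂Q/∂x = 1
  ∂P/∂y = 0
  integrand = ∂Q/∂x - ∂P/∂y = 1.
Integrating over R: integral_0^1 integral_0^{1-x} (1) dy dx = 1/2.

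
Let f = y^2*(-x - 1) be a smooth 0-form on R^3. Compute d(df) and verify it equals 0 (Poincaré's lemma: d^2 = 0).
d(df) = 0

Step 1: df = sum_i (∂f/∂x_i) dx_i = (-y^2) dx + (2*y*(-x - 1)) dy + (0) dz.
Step 2: Apply d again. Using the 1-form formula, the coefficient of dx ∧ dy in d(df) is ∂^2 f/∂x ∂y - ∂^2 f/∂y ∂x = (-2*y) - (-2*y) = 0 (equality of mixed partials for smooth f).
Similarly for dx ∧ dz and dy ∧ dz — all coefficients vanish. So d(df) = 0.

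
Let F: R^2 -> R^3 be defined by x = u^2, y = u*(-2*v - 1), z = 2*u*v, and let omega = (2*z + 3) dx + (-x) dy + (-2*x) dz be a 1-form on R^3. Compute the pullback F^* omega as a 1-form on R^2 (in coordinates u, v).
F^* omega = (u*(6*u*v + u + 6)) du + (-2*u^3) dv

Using F^*(f dg) = (f ∘ F) d(g ∘ F), substitute each coordinate x_i by F_i(u, v) in f_i, and replace dx_i by d F_i = (∂F_i/∂u) du + (∂F_i/∂v) dv.
  For the x component: f_1(F) = 4*u*v + 3; d F_1 = (2*u) du + (0) dv
  For the y component: f_2(F) = -u^2; d F_2 = (-2*v - 1) du + (-2*u) dv
  For the z component: f_3(F) = -2*u^2; d F_3 = (2*v) du + (2*u) dv
Combining and collecting du, dv coefficients:
  coeff of du: u*(6*u*v + u + 6)
  coeff of dv: -2*u^3
F^* omega = (u*(6*u*v + u + 6)) du + (-2*u^3) dv.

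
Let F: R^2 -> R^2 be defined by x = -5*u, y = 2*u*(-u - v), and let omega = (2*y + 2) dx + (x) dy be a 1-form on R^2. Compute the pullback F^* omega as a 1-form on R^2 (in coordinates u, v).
F^* omega = (40*u^2 + 30*u*v - 10) du + (10*u^2) dv

Using F^*(f dg) = (f ∘ F) d(g ∘ F), substitute each coordinate x_i by F_i(u, v) in f_i, and replace dx_i by d F_i = (∂F_i/∂u) du + (∂F_i/∂v) dv.
  For the x component: f_1(F) = -4*u^2 - 4*u*v + 2; d F_1 = (-5) du + (0) dv
  For the y component: f_2(F) = -5*u; d F_2 = (-4*u - 2*v) du + (-2*u) dv
Combining and collecting du, dv coefficients:
  coeff of du: 40*u^2 + 30*u*v - 10
  coeff of dv: 10*u^2
F^* omega = (40*u^2 + 30*u*v - 10) du + (10*u^2) dv.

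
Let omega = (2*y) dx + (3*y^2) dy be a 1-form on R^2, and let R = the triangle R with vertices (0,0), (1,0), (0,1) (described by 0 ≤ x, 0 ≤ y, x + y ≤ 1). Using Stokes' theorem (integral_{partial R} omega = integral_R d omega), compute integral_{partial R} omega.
integral_(partial R) omega = -1

Stokes: integral_partial_R omega = integral_R d omega with d omega = (∂Q/∂x - ∂P/∂y) dx ∧ dy.
  ∂Q/∂x = 0
  ∂P/∂y = 2
  integrand = ∂Q/∂x - ∂P/∂y = -2.
Integrating over R: integral_0^1 integral_0^{1-x} (-2) dy dx = -1.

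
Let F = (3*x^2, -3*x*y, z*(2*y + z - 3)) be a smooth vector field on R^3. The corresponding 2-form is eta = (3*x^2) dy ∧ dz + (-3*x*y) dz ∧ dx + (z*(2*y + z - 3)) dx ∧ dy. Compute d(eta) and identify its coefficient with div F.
d(eta) = (3*x + 2*y + 2*z - 3) dx ∧ dy ∧ dz; div F = 3*x + 2*y + 2*z - 3

For a 2-form in R^3 of the form above, applying d gives a 3-form with coefficient ∂P/∂x + ∂Q/∂y + ∂R/∂z:
  ∂P/∂x = 6*x
  ∂Q/∂y = -3*x
  ∂R/∂z = 2*y + 2*z - 3
Sum = 3*x + 2*y + 2*z - 3, which is exactly div F.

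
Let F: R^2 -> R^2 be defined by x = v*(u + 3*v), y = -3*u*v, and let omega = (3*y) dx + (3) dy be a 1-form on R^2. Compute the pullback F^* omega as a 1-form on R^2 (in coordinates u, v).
F^* omega = (9*v*(-u*v - 1)) du + (9*u*(-u*v - 6*v^2 - 1)) dv

Using F^*(f dg) = (f ∘ F) d(g ∘ F), substitute each coordinate x_i by F_i(u, v) in f_i, and replace dx_i by d F_i = (∂F_i/∂u) du + (∂F_i/∂v) dv.
  For the x component: f_1(F) = -9*u*v; d F_1 = (v) du + (u + 6*v) dv
  For the y component: f_2(F) = 3; d F_2 = (-3*v) du + (-3*u) dv
Combining and collecting du, dv coefficients:
  coeff of du: 9*v*(-u*v - 1)
  coeff of dv: 9*u*(-u*v - 6*v^2 - 1)
F^* omega = (9*v*(-u*v - 1)) du + (9*u*(-u*v - 6*v^2 - 1)) dv.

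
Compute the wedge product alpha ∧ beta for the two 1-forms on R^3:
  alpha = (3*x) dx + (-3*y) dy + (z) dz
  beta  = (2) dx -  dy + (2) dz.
alpha ∧ beta = (-3*x + 6*y) dx ∧ dy + (6*x - 2*z) dx ∧ dz + (-6*y + z) dy ∧ dz

Distribute the wedge, using dx_i ∧ dx_j = -dx_j ∧ dx_i and dx_i ∧ dx_i = 0. For each pair (i, j) with i < j, the coefficient of dx_i ∧ dx_j in alpha ∧ beta is (alpha_i * beta_j - alpha_j * beta_i). Collecting: alpha ∧ beta = (-3*x + 6*y) dx ∧ dy + (6*x - 2*z) dx ∧ dz + (-6*y + z) dy ∧ dz.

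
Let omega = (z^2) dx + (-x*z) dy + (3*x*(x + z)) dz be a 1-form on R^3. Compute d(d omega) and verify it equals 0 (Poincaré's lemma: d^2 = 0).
d(d omega) = 0

Step 1: d omega = sum_{i<j} (∂f_j/∂x_i - ∂f_i/∂x_j) dx_i ∧ dx_j:
  coeff of dx ∧ dy: -z
  coeff of dx ∧ dz: 6*x + z
  coeff of dy ∧ dz: x
Step 2: Apply d again to each 2-form coefficient. The only possible 3-form in R^3 is dx ∧ dy ∧ dz, with coefficient
  ∂(coeff of dy∧dz)/∂x - ∂(coeff of dx∧dz)/∂y + ∂(coeff of dx∧dy)/∂z
  = ∂/∂x (x) - ∂/∂y (6*x + z) + ∂/∂z (-z).
Each of these terms simplifies to sums of mixed partials that cancel in pairs. The result is 0 (by equality of mixed partials for smooth functions — Schwarz / Clairaut).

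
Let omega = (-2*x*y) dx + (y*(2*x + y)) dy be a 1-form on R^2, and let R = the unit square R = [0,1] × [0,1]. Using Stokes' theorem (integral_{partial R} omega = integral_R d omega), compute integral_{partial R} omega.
integral_(partial R) omega = 2

Stokes: integral_partial_R omega = integral_R d omega with d omega = (∂Q/∂x - ∂P/∂y) dx ∧ dy.
  ∂Q/∂x = 2*y
  ∂P/∂y = -2*x
  integrand = ∂Q/∂x - ∂P/∂y = 2*x + 2*y.
Integrating over R: integral_0^1 integral_0^1 (2*x + 2*y) dx dy = 2.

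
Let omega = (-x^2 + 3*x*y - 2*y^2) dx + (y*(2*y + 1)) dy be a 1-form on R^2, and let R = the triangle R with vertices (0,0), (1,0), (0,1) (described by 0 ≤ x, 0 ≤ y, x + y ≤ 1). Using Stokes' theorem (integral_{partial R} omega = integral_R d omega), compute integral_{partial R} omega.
integral_(partial R) omega = 1/6

Stokes: integral_partial_R omega = integral_R d omega with d omega = (∂Q/∂x - ∂P/∂y) dx ∧ dy.
  ∂Q/∂x = 0
  ∂P/∂y = 3*x - 4*y
  integrand = ∂Q/∂x - ∂P/∂y = -3*x + 4*y.
Integrating over R: integral_0^1 integral_0^{1-x} (-3*x + 4*y) dy dx = 1/6.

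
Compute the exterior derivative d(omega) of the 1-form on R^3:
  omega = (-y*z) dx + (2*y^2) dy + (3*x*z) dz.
d(omega) = (z) dx ∧ dy + (y + 3*z) dx ∧ dz

For a 1-form omega = sum_i f_i dx_i, the exterior derivative is
  d(omega) = sum_{i < j} (∂f_j/∂x_i - ∂f_i/∂x_j) dx_i ∧ dx_j.
  coefficient of dx ∧ dy: ∂f_2/∂x - ∂f_1/∂y = ∂(2*y^2)/∂x - ∂(-y*z)/∂y = z
  coefficient of dx ∧ dz: ∂f_3/∂x - ∂f_1/∂z = ∂(3*x*z)/∂x - ∂(-y*z)/∂z = y + 3*z
Assembling: d(omega) = (z) dx ∧ dy + (y + 3*z) dx ∧ dz.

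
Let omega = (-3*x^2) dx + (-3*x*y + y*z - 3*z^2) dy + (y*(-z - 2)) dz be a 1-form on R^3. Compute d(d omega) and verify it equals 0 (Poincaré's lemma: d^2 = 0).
d(d omega) = 0

Step 1: d omega = sum_{i<j} (∂f_j/∂x_i - ∂f_i/∂x_j) dx_i ∧ dx_j:
  coeff of dx ∧ dy: -3*y
  coeff of dx ∧ dz: 0
  coeff of dy ∧ dz: -y + 5*z - 2
Step 2: Apply d again to each 2-form coefficient. The only possible 3-form in R^3 is dx ∧ dy ∧ dz, with coefficient
  ∂(coeff of dy∧dz)/∂x - ∂(coeff of dx∧dz)/∂y + ∂(coeff of dx∧dy)/∂z
  = ∂/∂x (-y + 5*z - 2) - ∂/∂y (0) + ∂/∂z (-3*y).
Each of these terms simplifies to sums of mixed partials that cancel in pairs. The result is 0 (by equality of mixed partials for smooth functions — Schwarz / Clairaut).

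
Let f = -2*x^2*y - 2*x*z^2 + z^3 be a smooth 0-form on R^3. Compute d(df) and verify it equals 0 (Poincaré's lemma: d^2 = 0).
d(df) = 0

Step 1: df = sum_i (∂f/∂x_i) dx_i = (-4*x*y - 2*z^2) dx + (-2*x^2) dy + (z*(-4*x + 3*z)) dz.
Step 2: Apply d again. Using the 1-form formula, the coefficient of dx ∧ dy in d(df) is ∂^2 f/∂x ∂y - ∂^2 f/∂y ∂x = (-4*x) - (-4*x) = 0 (equality of mixed partials for smooth f).
Similarly for dx ∧ dz and dy ∧ dz — all coefficients vanish. So d(df) = 0.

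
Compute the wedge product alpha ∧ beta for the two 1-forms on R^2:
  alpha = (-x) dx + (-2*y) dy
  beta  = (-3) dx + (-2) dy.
alpha ∧ beta = (2*x - 6*y) dx ∧ dy

Distribute the wedge, using dx_i ∧ dx_j = -dx_j ∧ dx_i and dx_i ∧ dx_i = 0. For each pair (i, j) with i < j, the coefficient of dx_i ∧ dx_j in alpha ∧ beta is (alpha_i * beta_j - alpha_j * beta_i). Collecting: alpha ∧ beta = (2*x - 6*y) dx ∧ dy.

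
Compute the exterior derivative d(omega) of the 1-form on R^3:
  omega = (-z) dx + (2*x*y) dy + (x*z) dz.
d(omega) = (2*y) dx ∧ dy + (z + 1) dx ∧ dz

For a 1-form omega = sum_i f_i dx_i, the exterior derivative is
  d(omega) = sum_{i < j} (∂f_j/∂x_i - ∂f_i/∂x_j) dx_i ∧ dx_j.
  coefficient of dx ∧ dy: ∂f_2/∂x - ∂f_1/∂y = ∂(2*x*y)/∂x - ∂(-z)/∂y = 2*y
  coefficient of dx ∧ dz: ∂f_3/∂x - ∂f_1/∂z = ∂(x*z)/∂x - ∂(-z)/∂z = z + 1
Assembling: d(omega) = (2*y) dx ∧ dy + (z + 1) dx ∧ dz.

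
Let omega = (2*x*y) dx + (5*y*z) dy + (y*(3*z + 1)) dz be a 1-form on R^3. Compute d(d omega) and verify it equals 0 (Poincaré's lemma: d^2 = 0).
d(d omega) = 0

Step 1: d omega = sum_{i<j} (∂f_j/∂x_i - ∂f_i/∂x_j) dx_i ∧ dx_j:
  coeff of dx ∧ dy: -2*x
  coeff of dx ∧ dz: 0
  coeff of dy ∧ dz: -5*y + 3*z + 1
Step 2: Apply d again to each 2-form coefficient. The only possible 3-form in R^3 is dx ∧ dy ∧ dz, with coefficient
  ∂(coeff of dy∧dz)/∂x - ∂(coeff of dx∧dz)/∂y + ∂(coeff of dx∧dy)/∂z
  = ∂/∂x (-5*y + 3*z + 1) - ∂/∂y (0) + ∂/∂z (-2*x).
Each of these terms simplifies to sums of mixed partials that cancel in pairs. The result is 0 (by equality of mixed partials for smooth functions — Schwarz / Clairaut).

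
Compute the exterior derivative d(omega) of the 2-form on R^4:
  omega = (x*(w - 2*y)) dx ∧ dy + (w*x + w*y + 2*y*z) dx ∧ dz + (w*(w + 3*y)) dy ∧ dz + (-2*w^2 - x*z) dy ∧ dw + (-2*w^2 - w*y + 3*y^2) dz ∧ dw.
d(omega) = (x - z) dx ∧ dy ∧ dw + (-w - 2*z) dx ∧ dy ∧ dz + (x + y) dx ∧ dz ∧ dw + (w + x + 9*y) dy ∧ dz ∧ dw

For a 2-form omega = sum_{i<j} g_{ij} dx_i ∧ dx_j, the exterior derivative is
  d(omega) = sum_{i<j} d(g_{ij}) ∧ dx_i ∧ dx_j = sum_{i<j, k} (∂g_{ij}/∂x_k) dx_k ∧ dx_i ∧ dx_j.
Expand each term, using dx_k ∧ dx_i ∧ dx_j = sgn(permutation) dx_{(a)} ∧ dx_{(b)} ∧ dx_{(c)} with (a < b < c) sorted:
  d(x*(w - 2*y)) includes (∂/∂w)(x*(w - 2*y)) dw = (x) dw, which multiplied by dx ∧ dy gives (x) dx ∧ dy ∧ dw
  d(w*x + w*y + 2*y*z) includes (∂/∂y)(w*x + w*y + 2*y*z) dy = (w + 2*z) dy, which multiplied by dx ∧ dz gives (-w - 2*z) dx ∧ dy ∧ dz
  d(w*x + w*y + 2*y*z) includes (∂/∂w)(w*x + w*y + 2*y*z) dw = (x + y) dw, which multiplied by dx ∧ dz gives (x + y) dx ∧ dz ∧ dw
  d(w*(w + 3*y)) includes (∂/∂w)(w*(w + 3*y)) dw = (2*w + 3*y) dw, which multiplied by dy ∧ dz gives (2*w + 3*y) dy ∧ dz ∧ dw
  d(-2*w^2 - x*z) includes (∂/∂x)(-2*w^2 - x*z) dx = (-z) dx, which multiplied by dy ∧ dw gives (-z) dx ∧ dy ∧ dw
  d(-2*w^2 - x*z) includes (∂/∂z)(-2*w^2 - x*z) dz = (-x) dz, which multiplied by dy ∧ dw gives (x) dy ∧ dz ∧ dw
  d(-2*w^2 - w*y + 3*y^2) includes (∂/∂y)(-2*w^2 - w*y + 3*y^2) dy = (-w + 6*y) dy, which multiplied by dz ∧ dw gives (-w + 6*y) dy ∧ dz ∧ dw
Collecting like 3-forms: d(omega) = (x - z) dx ∧ dy ∧ dw + (-w - 2*z) dx ∧ dy ∧ dz + (x + y) dx ∧ dz ∧ dw + (w + x + 9*y) dy ∧ dz ∧ dw.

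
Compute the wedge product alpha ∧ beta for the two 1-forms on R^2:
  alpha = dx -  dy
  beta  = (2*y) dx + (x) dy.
alpha ∧ beta = (x + 2*y) dx ∧ dy

Distribute the wedge, using dx_i ∧ dx_j = -dx_j ∧ dx_i and dx_i ∧ dx_i = 0. For each pair (i, j) with i < j, the coefficient of dx_i ∧ dx_j in alpha ∧ beta is (alpha_i * beta_j - alpha_j * beta_i). Collecting: alpha ∧ beta = (x + 2*y) dx ∧ dy.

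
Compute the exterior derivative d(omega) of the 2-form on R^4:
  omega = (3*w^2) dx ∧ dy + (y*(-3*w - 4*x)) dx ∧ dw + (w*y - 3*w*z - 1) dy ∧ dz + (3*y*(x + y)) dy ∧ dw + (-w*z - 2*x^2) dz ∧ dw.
d(omega) = (9*w + 4*x + 3*y) dx ∧ dy ∧ dw + (y - 3*z) dy ∧ dz ∧ dw + (-4*x) dx ∧ dz ∧ dw

For a 2-form omega = sum_{i<j} g_{ij} dx_i ∧ dx_j, the exterior derivative is
  d(omega) = sum_{i<j} d(g_{ij}) ∧ dx_i ∧ dx_j = sum_{i<j, k} (∂g_{ij}/∂x_k) dx_k ∧ dx_i ∧ dx_j.
Expand each term, using dx_k ∧ dx_i ∧ dx_j = sgn(permutation) dx_{(a)} ∧ dx_{(b)} ∧ dx_{(c)} with (a < b < c) sorted:
  d(3*w^2) includes (∂/∂w)(3*w^2) dw = (6*w) dw, which multiplied by dx ∧ dy gives (6*w) dx ∧ dy ∧ dw
  d(y*(-3*w - 4*x)) includes (∂/∂y)(y*(-3*w - 4*x)) dy = (-3*w - 4*x) dy, which multiplied by dx ∧ dw gives (3*w + 4*x) dx ∧ dy ∧ dw
  d(w*y - 3*w*z - 1) includes (∂/∂w)(w*y - 3*w*z - 1) dw = (y - 3*z) dw, which multiplied by dy ∧ dz gives (y - 3*z) dy ∧ dz ∧ dw
  d(3*y*(x + y)) includes (∂/∂x)(3*y*(x + y)) dx = (3*y) dx, which multiplied by dy ∧ dw gives (3*y) dx ∧ dy ∧ dw
  d(-w*z - 2*x^2) includes (∂/∂x)(-w*z - 2*x^2) dx = (-4*x) dx, which multiplied by dz ∧ dw gives (-4*x) dx ∧ dz ∧ dw
Collecting like 3-forms: d(omega) = (9*w + 4*x + 3*y) dx ∧ dy ∧ dw + (y - 3*z) dy ∧ dz ∧ dw + (-4*x) dx ∧ dz ∧ dw.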